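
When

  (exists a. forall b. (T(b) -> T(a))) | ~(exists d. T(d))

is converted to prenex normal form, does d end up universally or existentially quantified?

Eliminate → and ↔ using ¬ and ∨.
  (exists a. forall b. (~T(b) | T(a))) | ~(exists d. T(d))
Drive negations inward (¬∀x A ≡ ∃x ¬A, ¬∃x A ≡ ∀x ¬A, De Morgan for ∧/∨):
  (exists a. forall b. (~T(b) | T(a))) | (forall d. ~T(d))
All bound variables are already distinct, so no renaming is needed.
Pull the quantifiers to the front (each side's bound variable is not free in the other side):
  exists a. forall b. forall d. (~T(b) | T(a) | ~T(d))
The quantifier exists d sits under an odd number of negations (counting the antecedent side of each →), so it flips to forall d.

universal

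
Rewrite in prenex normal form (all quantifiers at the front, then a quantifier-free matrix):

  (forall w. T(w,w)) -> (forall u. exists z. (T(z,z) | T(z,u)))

exists w. forall u. exists z. (~T(w,w) | T(z,z) | T(z,u))

Rewrite implications/biconditionals: A → B as ¬A ∨ B.
  ~(forall w. T(w,w)) | (forall u. exists z. (T(z,z) | T(z,u)))
Move each ¬ inward, flipping quantifiers it crosses:
  (exists w. ~T(w,w)) | (forall u. exists z. (T(z,z) | T(z,u)))
All bound variables are already distinct, so no renaming is needed.
Pull the quantifiers to the front (each side's bound variable is not free in the other side):
  exists w. forall u. exists z. (~T(w,w) | T(z,z) | T(z,u))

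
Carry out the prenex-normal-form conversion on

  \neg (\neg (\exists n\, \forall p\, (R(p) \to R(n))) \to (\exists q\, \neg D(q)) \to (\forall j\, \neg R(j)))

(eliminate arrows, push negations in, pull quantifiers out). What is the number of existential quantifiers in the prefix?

Rewrite implications/biconditionals: A → B as ¬A ∨ B.
  \neg (\neg \neg (\exists n\, \forall p\, (\neg R(p) \lor R(n))) \lor \neg (\exists q\, \neg D(q)) \lor (\forall j\, \neg R(j)))
Move each ¬ inward, flipping quantifiers it crosses:
  (\forall n\, \exists p\, (R(p) \land \neg R(n))) \land (\exists q\, \neg D(q)) \land (\exists j\, R(j))
All bound variables are already distinct, so no renaming is needed.
Finally move all quantifiers to the prefix:
  \forall n\, \exists p\, \exists q\, \exists j\, (R(p) \land \neg R(n) \land \neg D(q) \land R(j))
The prefix is \forall n \exists p \exists q \exists j: 1 universal, 3 existential.

3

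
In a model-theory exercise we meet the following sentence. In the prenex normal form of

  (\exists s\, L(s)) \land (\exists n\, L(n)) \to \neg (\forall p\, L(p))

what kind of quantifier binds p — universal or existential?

existential

Rewrite implications/biconditionals: A → B as ¬A ∨ B.
  \neg ((\exists s\, L(s)) \land (\exists n\, L(n))) \lor \neg (\forall p\, L(p))
Move each ¬ inward, flipping quantifiers it crosses:
  (\forall s\, \neg L(s)) \lor (\forall n\, \neg L(n)) \lor (\exists p\, \neg L(p))
All bound variables are already distinct, so no renaming is needed.
Extract every quantifier outward, since the variables are now distinct and don't occur free across branches:
  \forall s\, \forall n\, \exists p\, (\neg L(s) \lor \neg L(n) \lor \neg L(p))
The quantifier \forall p sits under an odd number of negations (counting the antecedent side of each →), so it flips to \exists p.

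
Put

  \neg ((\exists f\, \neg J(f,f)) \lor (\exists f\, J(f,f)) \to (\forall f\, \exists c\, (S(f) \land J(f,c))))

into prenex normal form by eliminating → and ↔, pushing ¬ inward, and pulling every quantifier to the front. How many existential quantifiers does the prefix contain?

Rewrite implications/biconditionals: A → B as ¬A ∨ B.
  \neg (\neg ((\exists f\, \neg J(f,f)) \lor (\exists f\, J(f,f))) \lor (\forall f\, \exists c\, (S(f) \land J(f,c))))
Move each ¬ inward, flipping quantifiers it crosses:
  ((\exists f\, \neg J(f,f)) \lor (\exists f\, J(f,f))) \land (\exists f\, \forall c\, (\neg S(f) \lor \neg J(f,c)))
Give each quantifier a distinct variable: f↦b, f↦v1.
  ((\exists f\, \neg J(f,f)) \lor (\exists b\, J(b,b))) \land (\exists v1\, \forall c\, (\neg S(v1) \lor \neg J(v1,c)))
Pull the quantifiers to the front (each side's bound variable is not free in the other side):
  \exists f\, \exists b\, \exists v1\, \forall c\, ((\neg J(f,f) \lor J(b,b)) \land (\neg S(v1) \lor \neg J(v1,c)))
The prefix is \exists f \exists b \exists v1 \forall c: 1 universal, 3 existential.

3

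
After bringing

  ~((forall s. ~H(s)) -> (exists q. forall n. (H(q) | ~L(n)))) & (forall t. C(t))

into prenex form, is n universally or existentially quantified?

Rewrite implications/biconditionals: A → B as ¬A ∨ B.
  ~(~(forall s. ~H(s)) | (exists q. forall n. (H(q) | ~L(n)))) & (forall t. C(t))
Drive negations inward (¬∀x A ≡ ∃x ¬A, ¬∃x A ≡ ∀x ¬A, De Morgan for ∧/∨):
  (forall s. ~H(s)) & (forall q. exists n. (~H(q) & L(n))) & (forall t. C(t))
All bound variables are already distinct, so no renaming is needed.
Pull the quantifiers to the front (each side's bound variable is not free in the other side):
  forall s. forall q. exists n. forall t. (~H(s) & ~H(q) & L(n) & C(t))
The quantifier forall n sits under an odd number of negations (counting the antecedent side of each →), so it flips to exists n.

existential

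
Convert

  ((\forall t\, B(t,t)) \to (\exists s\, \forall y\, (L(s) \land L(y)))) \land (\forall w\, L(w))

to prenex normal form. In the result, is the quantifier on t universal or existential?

Eliminate → and ↔ using ¬ and ∨.
  (\neg (\forall t\, B(t,t)) \lor (\exists s\, \forall y\, (L(s) \land L(y)))) \land (\forall w\, L(w))
Push ¬ through the quantifiers and connectives to reach negation normal form:
  ((\exists t\, \neg B(t,t)) \lor (\exists s\, \forall y\, (L(s) \land L(y)))) \land (\forall w\, L(w))
Extract every quantifier outward, since the variables are now distinct and don't occur free across branches:
  \exists t\, \exists s\, \forall y\, \forall w\, ((\neg B(t,t) \lor L(s) \land L(y)) \land L(w))
The quantifier \forall t sits under an odd number of negations (counting the antecedent side of each →), so it flips to \exists t.

existential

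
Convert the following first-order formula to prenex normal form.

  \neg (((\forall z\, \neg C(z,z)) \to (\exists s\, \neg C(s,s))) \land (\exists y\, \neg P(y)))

Eliminate → and ↔ using ¬ and ∨.
  \neg ((\neg (\forall z\, \neg C(z,z)) \lor (\exists s\, \neg C(s,s))) \land (\exists y\, \neg P(y)))
Push ¬ through the quantifiers and connectives to reach negation normal form:
  (\forall z\, \neg C(z,z)) \land (\forall s\, C(s,s)) \lor (\forall y\, P(y))
Finally move all quantifiers to the prefix:
  \forall z\, \forall s\, \forall y\, (\neg C(z,z) \land C(s,s) \lor P(y))

\forall z\, \forall s\, \forall y\, (\neg C(z,z) \land C(s,s) \lor P(y))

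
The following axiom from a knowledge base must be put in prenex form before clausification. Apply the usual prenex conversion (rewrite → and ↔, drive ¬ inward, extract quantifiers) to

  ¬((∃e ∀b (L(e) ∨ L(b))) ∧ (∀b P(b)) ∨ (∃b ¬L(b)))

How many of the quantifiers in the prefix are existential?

2

Push ¬ through the quantifiers and connectives to reach negation normal form:
  ((∀e ∃b (¬L(e) ∧ ¬L(b))) ∨ (∃b ¬P(b))) ∧ (∀b L(b))
Rename bound variables to avoid capture: b↦u, b↦z.
  ((∀e ∃b (¬L(e) ∧ ¬L(b))) ∨ (∃u ¬P(u))) ∧ (∀z L(z))
Extract every quantifier outward, since the variables are now distinct and don't occur free across branches:
  ∀e ∃b ∃u ∀z ((¬L(e) ∧ ¬L(b) ∨ ¬P(u)) ∧ L(z))
The prefix is ∀e ∃b ∃u ∀z: 2 universal, 2 existential.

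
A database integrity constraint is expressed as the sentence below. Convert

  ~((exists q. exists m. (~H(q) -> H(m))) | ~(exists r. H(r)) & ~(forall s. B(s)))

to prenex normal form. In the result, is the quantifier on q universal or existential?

universal

Eliminate → and ↔ using ¬ and ∨.
  ~((exists q. exists m. (~~H(q) | H(m))) | ~(exists r. H(r)) & ~(forall s. B(s)))
Drive negations inward (¬∀x A ≡ ∃x ¬A, ¬∃x A ≡ ∀x ¬A, De Morgan for ∧/∨):
  (forall q. forall m. (~H(q) & ~H(m))) & ((exists r. H(r)) | (forall s. B(s)))
All bound variables are already distinct, so no renaming is needed.
Pull the quantifiers to the front (each side's bound variable is not free in the other side):
  forall q. forall m. exists r. forall s. (~H(q) & ~H(m) & (H(r) | B(s)))
The quantifier exists q sits under an odd number of negations (counting the antecedent side of each →), so it flips to forall q.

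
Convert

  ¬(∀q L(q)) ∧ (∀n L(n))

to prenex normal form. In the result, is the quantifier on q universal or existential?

existential

Drive negations inward (¬∀x A ≡ ∃x ¬A, ¬∃x A ≡ ∀x ¬A, De Morgan for ∧/∨):
  (∃q ¬L(q)) ∧ (∀n L(n))
All bound variables are already distinct, so no renaming is needed.
Extract every quantifier outward, since the variables are now distinct and don't occur free across branches:
  ∃q ∀n (¬L(q) ∧ L(n))
The quantifier ∀q sits under an odd number of negations, so it flips to ∃q.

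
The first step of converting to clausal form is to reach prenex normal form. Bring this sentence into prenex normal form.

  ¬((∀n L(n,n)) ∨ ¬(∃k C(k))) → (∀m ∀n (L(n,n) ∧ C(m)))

Eliminate → and ↔ using ¬ and ∨.
  ¬¬((∀n L(n,n)) ∨ ¬(∃k C(k))) ∨ (∀m ∀n (L(n,n) ∧ C(m)))
Push ¬ through the quantifiers and connectives to reach negation normal form:
  (∀n L(n,n)) ∨ (∀k ¬C(k)) ∨ (∀m ∀n (L(n,n) ∧ C(m)))
Standardize variables apart so no two quantifiers bind the same name: n↦v1.
  (∀n L(n,n)) ∨ (∀k ¬C(k)) ∨ (∀m ∀v1 (L(v1,v1) ∧ C(m)))
Pull the quantifiers to the front (each side's bound variable is not free in the other side):
  ∀n ∀k ∀m ∀v1 (L(n,n) ∨ ¬C(k) ∨ L(v1,v1) ∧ C(m))

∀n ∀k ∀m ∀v1 (L(n,n) ∨ ¬C(k) ∨ L(v1,v1) ∧ C(m))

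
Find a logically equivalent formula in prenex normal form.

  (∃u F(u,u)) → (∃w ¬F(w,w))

Eliminate → and ↔ using ¬ and ∨.
  ¬(∃u F(u,u)) ∨ (∃w ¬F(w,w))
Drive negations inward (¬∀x A ≡ ∃x ¬A, ¬∃x A ≡ ∀x ¬A, De Morgan for ∧/∨):
  (∀u ¬F(u,u)) ∨ (∃w ¬F(w,w))
Extract every quantifier outward, since the variables are now distinct and don't occur free across branches:
  ∀u ∃w (¬F(u,u) ∨ ¬F(w,w))

∀u ∃w (¬F(u,u) ∨ ¬F(w,w))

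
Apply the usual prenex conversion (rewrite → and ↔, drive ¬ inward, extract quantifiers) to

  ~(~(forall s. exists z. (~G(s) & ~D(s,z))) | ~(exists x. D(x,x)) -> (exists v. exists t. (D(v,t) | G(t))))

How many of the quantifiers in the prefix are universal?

4

Rewrite implications/biconditionals: A → B as ¬A ∨ B.
  ~(~(~(forall s. exists z. (~G(s) & ~D(s,z))) | ~(exists x. D(x,x))) | (exists v. exists t. (D(v,t) | G(t))))
Push ¬ through the quantifiers and connectives to reach negation normal form:
  ((exists s. forall z. (G(s) | D(s,z))) | (forall x. ~D(x,x))) & (forall v. forall t. (~D(v,t) & ~G(t)))
Pull the quantifiers to the front (each side's bound variable is not free in the other side):
  exists s. forall z. forall x. forall v. forall t. ((G(s) | D(s,z) | ~D(x,x)) & ~D(v,t) & ~G(t))
The prefix is exists s forall z forall x forall v forall t: 4 universal, 1 existential.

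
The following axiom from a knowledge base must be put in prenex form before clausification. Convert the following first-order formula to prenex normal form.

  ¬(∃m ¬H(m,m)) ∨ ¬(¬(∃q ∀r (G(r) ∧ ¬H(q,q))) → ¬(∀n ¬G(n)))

First replace A → B with ¬A ∨ B.
  ¬(∃m ¬H(m,m)) ∨ ¬(¬¬(∃q ∀r (G(r) ∧ ¬H(q,q))) ∨ ¬(∀n ¬G(n)))
Move each ¬ inward, flipping quantifiers it crosses:
  (∀m H(m,m)) ∨ (∀q ∃r (¬G(r) ∨ H(q,q))) ∧ (∀n ¬G(n))
All bound variables are already distinct, so no renaming is needed.
Finally move all quantifiers to the prefix:
  ∀m ∀q ∃r ∀n (H(m,m) ∨ (¬G(r) ∨ H(q,q)) ∧ ¬G(n))

∀m ∀q ∃r ∀n (H(m,m) ∨ (¬G(r) ∨ H(q,q)) ∧ ¬G(n))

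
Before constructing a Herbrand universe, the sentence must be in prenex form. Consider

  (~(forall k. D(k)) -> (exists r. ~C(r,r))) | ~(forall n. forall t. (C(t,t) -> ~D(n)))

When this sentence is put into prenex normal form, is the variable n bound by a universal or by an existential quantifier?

existential

Rewrite implications/biconditionals: A → B as ¬A ∨ B.
  ~~(forall k. D(k)) | (exists r. ~C(r,r)) | ~(forall n. forall t. (~C(t,t) | ~D(n)))
Move each ¬ inward, flipping quantifiers it crosses:
  (forall k. D(k)) | (exists r. ~C(r,r)) | (exists n. exists t. (C(t,t) & D(n)))
All bound variables are already distinct, so no renaming is needed.
Finally move all quantifiers to the prefix:
  forall k. exists r. exists n. exists t. (D(k) | ~C(r,r) | C(t,t) & D(n))
The quantifier forall n sits under an odd number of negations (counting the antecedent side of each →), so it flips to exists n.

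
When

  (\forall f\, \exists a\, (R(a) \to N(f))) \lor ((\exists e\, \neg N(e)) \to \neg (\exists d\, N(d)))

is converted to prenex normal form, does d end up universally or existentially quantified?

First replace A → B with ¬A ∨ B.
  (\forall f\, \exists a\, (\neg R(a) \lor N(f))) \lor \neg (\exists e\, \neg N(e)) \lor \neg (\exists d\, N(d))
Drive negations inward (¬∀x A ≡ ∃x ¬A, ¬∃x A ≡ ∀x ¬A, De Morgan for ∧/∨):
  (\forall f\, \exists a\, (\neg R(a) \lor N(f))) \lor (\forall e\, N(e)) \lor (\forall d\, \neg N(d))
All bound variables are already distinct, so no renaming is needed.
Pull the quantifiers to the front (each side's bound variable is not free in the other side):
  \forall f\, \exists a\, \forall e\, \forall d\, (\neg R(a) \lor N(f) \lor N(e) \lor \neg N(d))
The quantifier \exists d sits under an odd number of negations (counting the antecedent side of each →), so it flips to \forall d.

universal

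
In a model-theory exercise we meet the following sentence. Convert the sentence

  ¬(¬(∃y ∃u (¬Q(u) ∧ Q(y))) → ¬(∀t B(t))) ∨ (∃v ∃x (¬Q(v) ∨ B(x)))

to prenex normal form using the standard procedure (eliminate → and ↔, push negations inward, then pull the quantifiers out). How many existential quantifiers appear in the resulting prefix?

2

Eliminate → and ↔ using ¬ and ∨.
  ¬(¬¬(∃y ∃u (¬Q(u) ∧ Q(y))) ∨ ¬(∀t B(t))) ∨ (∃v ∃x (¬Q(v) ∨ B(x)))
Push ¬ through the quantifiers and connectives to reach negation normal form:
  (∀y ∀u (Q(u) ∨ ¬Q(y))) ∧ (∀t B(t)) ∨ (∃v ∃x (¬Q(v) ∨ B(x)))
Finally move all quantifiers to the prefix:
  ∀y ∀u ∀t ∃v ∃x ((Q(u) ∨ ¬Q(y)) ∧ B(t) ∨ ¬Q(v) ∨ B(x))
The prefix is ∀y ∀u ∀t ∃v ∃x: 3 universal, 2 existential.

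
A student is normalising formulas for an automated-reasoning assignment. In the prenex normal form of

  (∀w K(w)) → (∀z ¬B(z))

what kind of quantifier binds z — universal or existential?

Eliminate → and ↔ using ¬ and ∨.
  ¬(∀w K(w)) ∨ (∀z ¬B(z))
Drive negations inward (¬∀x A ≡ ∃x ¬A, ¬∃x A ≡ ∀x ¬A, De Morgan for ∧/∨):
  (∃w ¬K(w)) ∨ (∀z ¬B(z))
Extract every quantifier outward, since the variables are now distinct and don't occur free across branches:
  ∃w ∀z (¬K(w) ∨ ¬B(z))
The quantifier ∀z sits under an even number of negations (counting the antecedent side of each →), so it remains universal.

universal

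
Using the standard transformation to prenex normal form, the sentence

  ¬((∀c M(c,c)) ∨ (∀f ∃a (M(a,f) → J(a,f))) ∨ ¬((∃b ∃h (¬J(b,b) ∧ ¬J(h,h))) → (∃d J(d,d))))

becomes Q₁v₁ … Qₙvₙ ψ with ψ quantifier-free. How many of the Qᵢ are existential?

3

Rewrite implications/biconditionals: A → B as ¬A ∨ B.
  ¬((∀c M(c,c)) ∨ (∀f ∃a (¬M(a,f) ∨ J(a,f))) ∨ ¬(¬(∃b ∃h (¬J(b,b) ∧ ¬J(h,h))) ∨ (∃d J(d,d))))
Move each ¬ inward, flipping quantifiers it crosses:
  (∃c ¬M(c,c)) ∧ (∃f ∀a (M(a,f) ∧ ¬J(a,f))) ∧ ((∀b ∀h (J(b,b) ∨ J(h,h))) ∨ (∃d J(d,d)))
Extract every quantifier outward, since the variables are now distinct and don't occur free across branches:
  ∃c ∃f ∀a ∀b ∀h ∃d (¬M(c,c) ∧ M(a,f) ∧ ¬J(a,f) ∧ (J(b,b) ∨ J(h,h) ∨ J(d,d)))
The prefix is ∃c ∃f ∀a ∀b ∀h ∃d: 3 universal, 3 existential.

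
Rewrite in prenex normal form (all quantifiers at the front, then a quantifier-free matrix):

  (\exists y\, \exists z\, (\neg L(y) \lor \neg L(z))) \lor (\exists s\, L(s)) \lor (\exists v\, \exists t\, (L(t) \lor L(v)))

Finally move all quantifiers to the prefix:
  \exists y\, \exists z\, \exists s\, \exists v\, \exists t\, (\neg L(y) \lor \neg L(z) \lor L(s) \lor L(t) \lor L(v))

\exists y\, \exists z\, \exists s\, \exists v\, \exists t\, (\neg L(y) \lor \neg L(z) \lor L(s) \lor L(t) \lor L(v))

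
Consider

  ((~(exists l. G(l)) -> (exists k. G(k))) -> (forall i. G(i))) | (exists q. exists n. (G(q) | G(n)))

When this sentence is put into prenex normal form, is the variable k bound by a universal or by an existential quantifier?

universal

Eliminate → and ↔ using ¬ and ∨.
  ~(~~(exists l. G(l)) | (exists k. G(k))) | (forall i. G(i)) | (exists q. exists n. (G(q) | G(n)))
Move each ¬ inward, flipping quantifiers it crosses:
  (forall l. ~G(l)) & (forall k. ~G(k)) | (forall i. G(i)) | (exists q. exists n. (G(q) | G(n)))
All bound variables are already distinct, so no renaming is needed.
Pull the quantifiers to the front (each side's bound variable is not free in the other side):
  forall l. forall k. forall i. exists q. exists n. (~G(l) & ~G(k) | G(i) | G(q) | G(n))
The quantifier exists k sits under an odd number of negations (counting the antecedent side of each →), so it flips to forall k.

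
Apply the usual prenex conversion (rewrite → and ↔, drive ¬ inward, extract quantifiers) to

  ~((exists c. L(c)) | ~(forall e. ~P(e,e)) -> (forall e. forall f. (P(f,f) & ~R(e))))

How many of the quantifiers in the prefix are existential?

First replace A → B with ¬A ∨ B.
  ~(~((exists c. L(c)) | ~(forall e. ~P(e,e))) | (forall e. forall f. (P(f,f) & ~R(e))))
Push ¬ through the quantifiers and connectives to reach negation normal form:
  ((exists c. L(c)) | (exists e. P(e,e))) & (exists e. exists f. (~P(f,f) | R(e)))
Standardize variables apart so no two quantifiers bind the same name: e↦s.
  ((exists c. L(c)) | (exists e. P(e,e))) & (exists s. exists f. (~P(f,f) | R(s)))
Finally move all quantifiers to the prefix:
  exists c. exists e. exists s. exists f. ((L(c) | P(e,e)) & (~P(f,f) | R(s)))
The prefix is exists c exists e exists s exists f: 0 universal, 4 existential.

4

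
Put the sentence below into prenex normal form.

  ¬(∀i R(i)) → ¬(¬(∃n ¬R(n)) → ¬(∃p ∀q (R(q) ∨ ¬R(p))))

∀i ∀n ∃p ∀q (R(i) ∨ R(n) ∧ (R(q) ∨ ¬R(p)))

Rewrite implications/biconditionals: A → B as ¬A ∨ B.
  ¬¬(∀i R(i)) ∨ ¬(¬¬(∃n ¬R(n)) ∨ ¬(∃p ∀q (R(q) ∨ ¬R(p))))
Push ¬ through the quantifiers and connectives to reach negation normal form:
  (∀i R(i)) ∨ (∀n R(n)) ∧ (∃p ∀q (R(q) ∨ ¬R(p)))
All bound variables are already distinct, so no renaming is needed.
Extract every quantifier outward, since the variables are now distinct and don't occur free across branches:
  ∀i ∀n ∃p ∀q (R(i) ∨ R(n) ∧ (R(q) ∨ ¬R(p)))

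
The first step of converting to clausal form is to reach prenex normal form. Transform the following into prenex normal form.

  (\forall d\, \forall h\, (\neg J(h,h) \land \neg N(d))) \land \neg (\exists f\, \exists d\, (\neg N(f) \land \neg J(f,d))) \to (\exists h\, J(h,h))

\exists d\, \exists h\, \exists f\, \exists y\, \exists w\, (J(h,h) \lor N(d) \lor \neg N(f) \land \neg J(f,y) \lor J(w,w))

Rewrite implications/biconditionals: A → B as ¬A ∨ B.
  \neg ((\forall d\, \forall h\, (\neg J(h,h) \land \neg N(d))) \land \neg (\exists f\, \exists d\, (\neg N(f) \land \neg J(f,d)))) \lor (\exists h\, J(h,h))
Push ¬ through the quantifiers and connectives to reach negation normal form:
  (\exists d\, \exists h\, (J(h,h) \lor N(d))) \lor (\exists f\, \exists d\, (\neg N(f) \land \neg J(f,d))) \lor (\exists h\, J(h,h))
Rename bound variables to avoid capture: d↦y, h↦w.
  (\exists d\, \exists h\, (J(h,h) \lor N(d))) \lor (\exists f\, \exists y\, (\neg N(f) \land \neg J(f,y))) \lor (\exists w\, J(w,w))
Finally move all quantifiers to the prefix:
  \exists d\, \exists h\, \exists f\, \exists y\, \exists w\, (J(h,h) \lor N(d) \lor \neg N(f) \land \neg J(f,y) \lor J(w,w))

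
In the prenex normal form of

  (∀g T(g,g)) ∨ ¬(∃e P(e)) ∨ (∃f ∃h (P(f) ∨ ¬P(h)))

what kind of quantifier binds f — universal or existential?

Drive negations inward (¬∀x A ≡ ∃x ¬A, ¬∃x A ≡ ∀x ¬A, De Morgan for ∧/∨):
  (∀g T(g,g)) ∨ (∀e ¬P(e)) ∨ (∃f ∃h (P(f) ∨ ¬P(h)))
Extract every quantifier outward, since the variables are now distinct and don't occur free across branches:
  ∀g ∀e ∃f ∃h (T(g,g) ∨ ¬P(e) ∨ P(f) ∨ ¬P(h))
The quantifier ∃f sits under an even number of negations, so it remains existential.

existential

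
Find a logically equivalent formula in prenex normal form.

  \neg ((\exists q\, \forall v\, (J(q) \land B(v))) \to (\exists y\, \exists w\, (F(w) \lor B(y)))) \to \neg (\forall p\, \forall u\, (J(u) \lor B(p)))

Rewrite implications/biconditionals: A → B as ¬A ∨ B.
  \neg \neg (\neg (\exists q\, \forall v\, (J(q) \land B(v))) \lor (\exists y\, \exists w\, (F(w) \lor B(y)))) \lor \neg (\forall p\, \forall u\, (J(u) \lor B(p)))
Drive negations inward (¬∀x A ≡ ∃x ¬A, ¬∃x A ≡ ∀x ¬A, De Morgan for ∧/∨):
  (\forall q\, \exists v\, (\neg J(q) \lor \neg B(v))) \lor (\exists y\, \exists w\, (F(w) \lor B(y))) \lor (\exists p\, \exists u\, (\neg J(u) \land \neg B(p)))
All bound variables are already distinct, so no renaming is needed.
Pull the quantifiers to the front (each side's bound variable is not free in the other side):
  \forall q\, \exists v\, \exists y\, \exists w\, \exists p\, \exists u\, (\neg J(q) \lor \neg B(v) \lor F(w) \lor B(y) \lor \neg J(u) \land \neg B(p))

\forall q\, \exists v\, \exists y\, \exists w\, \exists p\, \exists u\, (\neg J(q) \lor \neg B(v) \lor F(w) \lor B(y) \lor \neg J(u) \land \neg B(p))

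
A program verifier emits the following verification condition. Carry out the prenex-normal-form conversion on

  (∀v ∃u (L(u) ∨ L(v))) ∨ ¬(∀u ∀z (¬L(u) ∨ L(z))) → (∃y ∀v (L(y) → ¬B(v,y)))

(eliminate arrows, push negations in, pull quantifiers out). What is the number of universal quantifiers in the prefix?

Rewrite implications/biconditionals: A → B as ¬A ∨ B.
  ¬((∀v ∃u (L(u) ∨ L(v))) ∨ ¬(∀u ∀z (¬L(u) ∨ L(z)))) ∨ (∃y ∀v (¬L(y) ∨ ¬B(v,y)))
Push ¬ through the quantifiers and connectives to reach negation normal form:
  (∃v ∀u (¬L(u) ∧ ¬L(v))) ∧ (∀u ∀z (¬L(u) ∨ L(z))) ∨ (∃y ∀v (¬L(y) ∨ ¬B(v,y)))
Standardize variables apart so no two quantifiers bind the same name: u↦c, v↦x.
  (∃v ∀u (¬L(u) ∧ ¬L(v))) ∧ (∀c ∀z (¬L(c) ∨ L(z))) ∨ (∃y ∀x (¬L(y) ∨ ¬B(x,y)))
Extract every quantifier outward, since the variables are now distinct and don't occur free across branches:
  ∃v ∀u ∀c ∀z ∃y ∀x (¬L(u) ∧ ¬L(v) ∧ (¬L(c) ∨ L(z)) ∨ ¬L(y) ∨ ¬B(x,y))
The prefix is ∃v ∀u ∀c ∀z ∃y ∀x: 4 universal, 2 existential.

4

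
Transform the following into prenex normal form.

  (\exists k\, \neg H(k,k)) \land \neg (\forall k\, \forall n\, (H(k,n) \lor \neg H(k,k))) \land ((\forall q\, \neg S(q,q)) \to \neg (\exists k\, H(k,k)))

\exists k\, \exists x\, \exists n\, \exists q\, \forall v1\, (\neg H(k,k) \land \neg H(x,n) \land H(x,x) \land (S(q,q) \lor \neg H(v1,v1)))

First replace A → B with ¬A ∨ B.
  (\exists k\, \neg H(k,k)) \land \neg (\forall k\, \forall n\, (H(k,n) \lor \neg H(k,k))) \land (\neg (\forall q\, \neg S(q,q)) \lor \neg (\exists k\, H(k,k)))
Push ¬ through the quantifiers and connectives to reach negation normal form:
  (\exists k\, \neg H(k,k)) \land (\exists k\, \exists n\, (\neg H(k,n) \land H(k,k))) \land ((\exists q\, S(q,q)) \lor (\forall k\, \neg H(k,k)))
Rename bound variables to avoid capture: k↦x, k↦v1.
  (\exists k\, \neg H(k,k)) \land (\exists x\, \exists n\, (\neg H(x,n) \land H(x,x))) \land ((\exists q\, S(q,q)) \lor (\forall v1\, \neg H(v1,v1)))
Pull the quantifiers to the front (each side's bound variable is not free in the other side):
  \exists k\, \exists x\, \exists n\, \exists q\, \forall v1\, (\neg H(k,k) \land \neg H(x,n) \land H(x,x) \land (S(q,q) \lor \neg H(v1,v1)))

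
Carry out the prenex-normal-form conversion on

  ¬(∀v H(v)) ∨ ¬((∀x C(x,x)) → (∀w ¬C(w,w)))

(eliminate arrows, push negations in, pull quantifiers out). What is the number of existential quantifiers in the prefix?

2

Rewrite implications/biconditionals: A → B as ¬A ∨ B.
  ¬(∀v H(v)) ∨ ¬(¬(∀x C(x,x)) ∨ (∀w ¬C(w,w)))
Move each ¬ inward, flipping quantifiers it crosses:
  (∃v ¬H(v)) ∨ (∀x C(x,x)) ∧ (∃w C(w,w))
All bound variables are already distinct, so no renaming is needed.
Pull the quantifiers to the front (each side's bound variable is not free in the other side):
  ∃v ∀x ∃w (¬H(v) ∨ C(x,x) ∧ C(w,w))
The prefix is ∃v ∀x ∃w: 1 universal, 2 existential.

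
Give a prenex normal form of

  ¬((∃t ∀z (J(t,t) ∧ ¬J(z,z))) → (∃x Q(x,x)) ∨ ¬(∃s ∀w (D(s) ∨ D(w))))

∃t ∀z ∀x ∃s ∀w (J(t,t) ∧ ¬J(z,z) ∧ ¬Q(x,x) ∧ (D(s) ∨ D(w)))

Rewrite implications/biconditionals: A → B as ¬A ∨ B.
  ¬(¬(∃t ∀z (J(t,t) ∧ ¬J(z,z))) ∨ (∃x Q(x,x)) ∨ ¬(∃s ∀w (D(s) ∨ D(w))))
Push ¬ through the quantifiers and connectives to reach negation normal form:
  (∃t ∀z (J(t,t) ∧ ¬J(z,z))) ∧ (∀x ¬Q(x,x)) ∧ (∃s ∀w (D(s) ∨ D(w)))
Finally move all quantifiers to the prefix:
  ∃t ∀z ∀x ∃s ∀w (J(t,t) ∧ ¬J(z,z) ∧ ¬Q(x,x) ∧ (D(s) ∨ D(w)))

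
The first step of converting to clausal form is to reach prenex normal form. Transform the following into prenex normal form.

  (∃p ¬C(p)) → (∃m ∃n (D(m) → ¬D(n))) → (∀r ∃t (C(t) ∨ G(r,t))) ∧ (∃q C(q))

∀p ∀m ∀n ∀r ∃t ∃q (C(p) ∨ D(m) ∧ D(n) ∨ (C(t) ∨ G(r,t)) ∧ C(q))

Rewrite implications/biconditionals: A → B as ¬A ∨ B.
  ¬(∃p ¬C(p)) ∨ ¬(∃m ∃n (¬D(m) ∨ ¬D(n))) ∨ (∀r ∃t (C(t) ∨ G(r,t))) ∧ (∃q C(q))
Push ¬ through the quantifiers and connectives to reach negation normal form:
  (∀p C(p)) ∨ (∀m ∀n (D(m) ∧ D(n))) ∨ (∀r ∃t (C(t) ∨ G(r,t))) ∧ (∃q C(q))
All bound variables are already distinct, so no renaming is needed.
Pull the quantifiers to the front (each side's bound variable is not free in the other side):
  ∀p ∀m ∀n ∀r ∃t ∃q (C(p) ∨ D(m) ∧ D(n) ∨ (C(t) ∨ G(r,t)) ∧ C(q))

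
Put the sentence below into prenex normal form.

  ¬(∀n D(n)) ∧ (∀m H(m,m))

∃n ∀m (¬D(n) ∧ H(m,m))

Drive negations inward (¬∀x A ≡ ∃x ¬A, ¬∃x A ≡ ∀x ¬A, De Morgan for ∧/∨):
  (∃n ¬D(n)) ∧ (∀m H(m,m))
All bound variables are already distinct, so no renaming is needed.
Extract every quantifier outward, since the variables are now distinct and don't occur free across branches:
  ∃n ∀m (¬D(n) ∧ H(m,m))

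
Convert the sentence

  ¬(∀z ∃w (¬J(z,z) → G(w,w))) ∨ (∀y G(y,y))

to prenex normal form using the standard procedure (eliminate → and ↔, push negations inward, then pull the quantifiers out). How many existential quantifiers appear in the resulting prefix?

1

Rewrite implications/biconditionals: A → B as ¬A ∨ B.
  ¬(∀z ∃w (¬¬J(z,z) ∨ G(w,w))) ∨ (∀y G(y,y))
Drive negations inward (¬∀x A ≡ ∃x ¬A, ¬∃x A ≡ ∀x ¬A, De Morgan for ∧/∨):
  (∃z ∀w (¬J(z,z) ∧ ¬G(w,w))) ∨ (∀y G(y,y))
Finally move all quantifiers to the prefix:
  ∃z ∀w ∀y (¬J(z,z) ∧ ¬G(w,w) ∨ G(y,y))
The prefix is ∃z ∀w ∀y: 2 universal, 1 existential.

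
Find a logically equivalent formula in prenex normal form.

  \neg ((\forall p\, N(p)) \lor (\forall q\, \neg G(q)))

Move each ¬ inward, flipping quantifiers it crosses:
  (\exists p\, \neg N(p)) \land (\exists q\, G(q))
All bound variables are already distinct, so no renaming is needed.
Pull the quantifiers to the front (each side's bound variable is not free in the other side):
  \exists p\, \exists q\, (\neg N(p) \land G(q))

\exists p\, \exists q\, (\neg N(p) \land G(q))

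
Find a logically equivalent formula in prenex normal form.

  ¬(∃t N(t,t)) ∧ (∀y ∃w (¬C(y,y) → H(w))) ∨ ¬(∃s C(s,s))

∀t ∀y ∃w ∀s (¬N(t,t) ∧ (C(y,y) ∨ H(w)) ∨ ¬C(s,s))

Eliminate → and ↔ using ¬ and ∨.
  ¬(∃t N(t,t)) ∧ (∀y ∃w (¬¬C(y,y) ∨ H(w))) ∨ ¬(∃s C(s,s))
Drive negations inward (¬∀x A ≡ ∃x ¬A, ¬∃x A ≡ ∀x ¬A, De Morgan for ∧/∨):
  (∀t ¬N(t,t)) ∧ (∀y ∃w (C(y,y) ∨ H(w))) ∨ (∀s ¬C(s,s))
All bound variables are already distinct, so no renaming is needed.
Extract every quantifier outward, since the variables are now distinct and don't occur free across branches:
  ∀t ∀y ∃w ∀s (¬N(t,t) ∧ (C(y,y) ∨ H(w)) ∨ ¬C(s,s))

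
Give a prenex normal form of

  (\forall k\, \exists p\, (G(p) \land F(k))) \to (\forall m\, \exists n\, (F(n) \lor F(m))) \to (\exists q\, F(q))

Eliminate → and ↔ using ¬ and ∨.
  \neg (\forall k\, \exists p\, (G(p) \land F(k))) \lor \neg (\forall m\, \exists n\, (F(n) \lor F(m))) \lor (\exists q\, F(q))
Drive negations inward (¬∀x A ≡ ∃x ¬A, ¬∃x A ≡ ∀x ¬A, De Morgan for ∧/∨):
  (\exists k\, \forall p\, (\neg G(p) \lor \neg F(k))) \lor (\exists m\, \forall n\, (\neg F(n) \land \neg F(m))) \lor (\exists q\, F(q))
All bound variables are already distinct, so no renaming is needed.
Pull the quantifiers to the front (each side's bound variable is not free in the other side):
  \exists k\, \forall p\, \exists m\, \forall n\, \exists q\, (\neg G(p) \lor \neg F(k) \lor \neg F(n) \land \neg F(m) \lor F(q))

\exists k\, \forall p\, \exists m\, \forall n\, \exists q\, (\neg G(p) \lor \neg F(k) \lor \neg F(n) \land \neg F(m) \lor F(q))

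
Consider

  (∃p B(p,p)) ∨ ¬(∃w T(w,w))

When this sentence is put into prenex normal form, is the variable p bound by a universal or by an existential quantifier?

existential

Drive negations inward (¬∀x A ≡ ∃x ¬A, ¬∃x A ≡ ∀x ¬A, De Morgan for ∧/∨):
  (∃p B(p,p)) ∨ (∀w ¬T(w,w))
All bound variables are already distinct, so no renaming is needed.
Finally move all quantifiers to the prefix:
  ∃p ∀w (B(p,p) ∨ ¬T(w,w))
The quantifier ∃p sits under an even number of negations, so it remains existential.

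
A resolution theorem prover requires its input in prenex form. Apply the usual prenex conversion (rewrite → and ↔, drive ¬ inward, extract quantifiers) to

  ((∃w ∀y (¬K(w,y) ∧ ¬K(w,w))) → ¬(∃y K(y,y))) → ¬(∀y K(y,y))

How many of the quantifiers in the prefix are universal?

1

First replace A → B with ¬A ∨ B.
  ¬(¬(∃w ∀y (¬K(w,y) ∧ ¬K(w,w))) ∨ ¬(∃y K(y,y))) ∨ ¬(∀y K(y,y))
Drive negations inward (¬∀x A ≡ ∃x ¬A, ¬∃x A ≡ ∀x ¬A, De Morgan for ∧/∨):
  (∃w ∀y (¬K(w,y) ∧ ¬K(w,w))) ∧ (∃y K(y,y)) ∨ (∃y ¬K(y,y))
Give each quantifier a distinct variable: y↦z, y↦v.
  (∃w ∀y (¬K(w,y) ∧ ¬K(w,w))) ∧ (∃z K(z,z)) ∨ (∃v ¬K(v,v))
Extract every quantifier outward, since the variables are now distinct and don't occur free across branches:
  ∃w ∀y ∃z ∃v (¬K(w,y) ∧ ¬K(w,w) ∧ K(z,z) ∨ ¬K(v,v))
The prefix is ∃w ∀y ∃z ∃v: 1 universal, 3 existential.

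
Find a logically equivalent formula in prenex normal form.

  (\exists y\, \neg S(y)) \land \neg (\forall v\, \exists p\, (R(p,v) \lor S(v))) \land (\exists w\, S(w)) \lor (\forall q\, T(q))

\exists y\, \exists v\, \forall p\, \exists w\, \forall q\, (\neg S(y) \land \neg R(p,v) \land \neg S(v) \land S(w) \lor T(q))

Push ¬ through the quantifiers and connectives to reach negation normal form:
  (\exists y\, \neg S(y)) \land (\exists v\, \forall p\, (\neg R(p,v) \land \neg S(v))) \land (\exists w\, S(w)) \lor (\forall q\, T(q))
Finally move all quantifiers to the prefix:
  \exists y\, \exists v\, \forall p\, \exists w\, \forall q\, (\neg S(y) \land \neg R(p,v) \land \neg S(v) \land S(w) \lor T(q))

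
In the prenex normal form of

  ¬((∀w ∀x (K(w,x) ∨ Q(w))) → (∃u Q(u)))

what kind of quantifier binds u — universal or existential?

First replace A → B with ¬A ∨ B.
  ¬(¬(∀w ∀x (K(w,x) ∨ Q(w))) ∨ (∃u Q(u)))
Drive negations inward (¬∀x A ≡ ∃x ¬A, ¬∃x A ≡ ∀x ¬A, De Morgan for ∧/∨):
  (∀w ∀x (K(w,x) ∨ Q(w))) ∧ (∀u ¬Q(u))
Finally move all quantifiers to the prefix:
  ∀w ∀x ∀u ((K(w,x) ∨ Q(w)) ∧ ¬Q(u))
The quantifier ∃u sits under an odd number of negations (counting the antecedent side of each →), so it flips to ∀u.

universal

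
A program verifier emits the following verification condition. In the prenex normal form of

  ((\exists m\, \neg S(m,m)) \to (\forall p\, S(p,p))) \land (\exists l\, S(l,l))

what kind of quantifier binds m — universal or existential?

Rewrite implications/biconditionals: A → B as ¬A ∨ B.
  (\neg (\exists m\, \neg S(m,m)) \lor (\forall p\, S(p,p))) \land (\exists l\, S(l,l))
Drive negations inward (¬∀x A ≡ ∃x ¬A, ¬∃x A ≡ ∀x ¬A, De Morgan for ∧/∨):
  ((\forall m\, S(m,m)) \lor (\forall p\, S(p,p))) \land (\exists l\, S(l,l))
All bound variables are already distinct, so no renaming is needed.
Finally move all quantifiers to the prefix:
  \forall m\, \forall p\, \exists l\, ((S(m,m) \lor S(p,p)) \land S(l,l))
The quantifier \exists m sits under an odd number of negations (counting the antecedent side of each →), so it flips to \forall m.

universal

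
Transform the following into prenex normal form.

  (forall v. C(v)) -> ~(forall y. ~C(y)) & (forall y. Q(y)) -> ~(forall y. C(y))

First replace A → B with ¬A ∨ B.
  ~(forall v. C(v)) | ~(~(forall y. ~C(y)) & (forall y. Q(y))) | ~(forall y. C(y))
Drive negations inward (¬∀x A ≡ ∃x ¬A, ¬∃x A ≡ ∀x ¬A, De Morgan for ∧/∨):
  (exists v. ~C(v)) | (forall y. ~C(y)) | (exists y. ~Q(y)) | (exists y. ~C(y))
Standardize variables apart so no two quantifiers bind the same name: y↦b, y↦c.
  (exists v. ~C(v)) | (forall y. ~C(y)) | (exists b. ~Q(b)) | (exists c. ~C(c))
Extract every quantifier outward, since the variables are now distinct and don't occur free across branches:
  exists v. forall y. exists b. exists c. (~C(v) | ~C(y) | ~Q(b) | ~C(c))

exists v. forall y. exists b. exists c. (~C(v) | ~C(y) | ~Q(b) | ~C(c))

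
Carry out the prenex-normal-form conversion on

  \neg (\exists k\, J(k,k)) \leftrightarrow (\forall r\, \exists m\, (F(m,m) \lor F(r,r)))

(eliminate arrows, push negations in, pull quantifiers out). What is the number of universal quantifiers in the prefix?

3

First replace A → B with ¬A ∨ B; A ↔ B as (¬A ∨ B) ∧ (¬B ∨ A).
  (\neg \neg (\exists k\, J(k,k)) \lor (\forall r\, \exists m\, (F(m,m) \lor F(r,r)))) \land (\neg (\forall r\, \exists m\, (F(m,m) \lor F(r,r))) \lor \neg (\exists k\, J(k,k)))
Drive negations inward (¬∀x A ≡ ∃x ¬A, ¬∃x A ≡ ∀x ¬A, De Morgan for ∧/∨):
  ((\exists k\, J(k,k)) \lor (\forall r\, \exists m\, (F(m,m) \lor F(r,r)))) \land ((\exists r\, \forall m\, (\neg F(m,m) \land \neg F(r,r))) \lor (\forall k\, \neg J(k,k)))
Rename bound variables to avoid capture: r↦y1, m↦t, k↦u.
  ((\exists k\, J(k,k)) \lor (\forall r\, \exists m\, (F(m,m) \lor F(r,r)))) \land ((\exists y1\, \forall t\, (\neg F(t,t) \land \neg F(y1,y1))) \lor (\forall u\, \neg J(u,u)))
Finally move all quantifiers to the prefix:
  \exists k\, \forall r\, \exists m\, \exists y1\, \forall t\, \forall u\, ((J(k,k) \lor F(m,m) \lor F(r,r)) \land (\neg F(t,t) \land \neg F(y1,y1) \lor \neg J(u,u)))
The prefix is \exists k \forall r \exists m \exists y1 \forall t \forall u: 3 universal, 3 existential.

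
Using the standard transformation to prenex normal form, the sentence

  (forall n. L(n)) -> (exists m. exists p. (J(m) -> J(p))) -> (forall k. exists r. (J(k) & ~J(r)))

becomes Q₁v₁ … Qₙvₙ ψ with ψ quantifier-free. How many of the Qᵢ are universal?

3

Rewrite implications/biconditionals: A → B as ¬A ∨ B.
  ~(forall n. L(n)) | ~(exists m. exists p. (~J(m) | J(p))) | (forall k. exists r. (J(k) & ~J(r)))
Move each ¬ inward, flipping quantifiers it crosses:
  (exists n. ~L(n)) | (forall m. forall p. (J(m) & ~J(p))) | (forall k. exists r. (J(k) & ~J(r)))
All bound variables are already distinct, so no renaming is needed.
Pull the quantifiers to the front (each side's bound variable is not free in the other side):
  exists n. forall m. forall p. forall k. exists r. (~L(n) | J(m) & ~J(p) | J(k) & ~J(r))
The prefix is exists n forall m forall p forall k exists r: 3 universal, 2 existential.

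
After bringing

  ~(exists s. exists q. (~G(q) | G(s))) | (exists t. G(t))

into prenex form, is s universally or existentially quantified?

universal

Move each ¬ inward, flipping quantifiers it crosses:
  (forall s. forall q. (G(q) & ~G(s))) | (exists t. G(t))
All bound variables are already distinct, so no renaming is needed.
Extract every quantifier outward, since the variables are now distinct and don't occur free across branches:
  forall s. forall q. exists t. (G(q) & ~G(s) | G(t))
The quantifier exists s sits under an odd number of negations, so it flips to forall s.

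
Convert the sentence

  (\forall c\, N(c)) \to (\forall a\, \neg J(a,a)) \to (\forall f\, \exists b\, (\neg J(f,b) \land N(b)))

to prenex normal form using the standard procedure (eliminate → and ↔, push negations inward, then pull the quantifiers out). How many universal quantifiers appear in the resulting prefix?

Eliminate → and ↔ using ¬ and ∨.
  \neg (\forall c\, N(c)) \lor \neg (\forall a\, \neg J(a,a)) \lor (\forall f\, \exists b\, (\neg J(f,b) \land N(b)))
Move each ¬ inward, flipping quantifiers it crosses:
  (\exists c\, \neg N(c)) \lor (\exists a\, J(a,a)) \lor (\forall f\, \exists b\, (\neg J(f,b) \land N(b)))
All bound variables are already distinct, so no renaming is needed.
Extract every quantifier outward, since the variables are now distinct and don't occur free across branches:
  \exists c\, \exists a\, \forall f\, \exists b\, (\neg N(c) \lor J(a,a) \lor \neg J(f,b) \land N(b))
The prefix is \exists c \exists a \forall f \exists b: 1 universal, 3 existential.

1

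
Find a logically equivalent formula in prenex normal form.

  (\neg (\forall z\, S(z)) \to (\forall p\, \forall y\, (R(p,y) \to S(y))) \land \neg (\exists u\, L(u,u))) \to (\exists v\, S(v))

First replace A → B with ¬A ∨ B.
  \neg (\neg \neg (\forall z\, S(z)) \lor (\forall p\, \forall y\, (\neg R(p,y) \lor S(y))) \land \neg (\exists u\, L(u,u))) \lor (\exists v\, S(v))
Move each ¬ inward, flipping quantifiers it crosses:
  (\exists z\, \neg S(z)) \land ((\exists p\, \exists y\, (R(p,y) \land \neg S(y))) \lor (\exists u\, L(u,u))) \lor (\exists v\, S(v))
All bound variables are already distinct, so no renaming is needed.
Finally move all quantifiers to the prefix:
  \exists z\, \exists p\, \exists y\, \exists u\, \exists v\, (\neg S(z) \land (R(p,y) \land \neg S(y) \lor L(u,u)) \lor S(v))

\exists z\, \exists p\, \exists y\, \exists u\, \exists v\, (\neg S(z) \land (R(p,y) \land \neg S(y) \lor L(u,u)) \lor S(v))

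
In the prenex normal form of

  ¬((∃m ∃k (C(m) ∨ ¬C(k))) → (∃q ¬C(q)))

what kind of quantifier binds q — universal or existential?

universal

First replace A → B with ¬A ∨ B.
  ¬(¬(∃m ∃k (C(m) ∨ ¬C(k))) ∨ (∃q ¬C(q)))
Move each ¬ inward, flipping quantifiers it crosses:
  (∃m ∃k (C(m) ∨ ¬C(k))) ∧ (∀q C(q))
Pull the quantifiers to the front (each side's bound variable is not free in the other side):
  ∃m ∃k ∀q ((C(m) ∨ ¬C(k)) ∧ C(q))
The quantifier ∃q sits under an odd number of negations (counting the antecedent side of each →), so it flips to ∀q.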